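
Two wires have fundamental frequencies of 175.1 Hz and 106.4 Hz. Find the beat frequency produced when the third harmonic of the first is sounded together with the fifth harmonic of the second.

6.7 Hz

Third harmonic of the first: 3·175.1 = 525.3 Hz.
Fifth harmonic of the second: 5·106.4 = 532.0 Hz.
f_beat = |525.3 − 532.0| = 6.7 Hz.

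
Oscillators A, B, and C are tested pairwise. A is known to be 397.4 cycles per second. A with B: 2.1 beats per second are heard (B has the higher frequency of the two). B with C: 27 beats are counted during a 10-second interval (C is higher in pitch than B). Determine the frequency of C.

B is above A, so f_B = 397.4 + 2.1 = 399.5 Hz.
B–C: Beat frequency = 27/10 = 2.7 Hz.
C is above B, so f_C = 399.5 + 2.7 = 402.2 Hz.

402.2 Hz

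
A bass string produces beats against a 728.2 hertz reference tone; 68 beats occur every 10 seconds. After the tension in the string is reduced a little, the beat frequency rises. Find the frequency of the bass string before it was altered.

Beat frequency = 68/10 = 6.8 Hz.
|f − 728.2| = 6.8, so the bass string was at either 721.4 Hz or 735 Hz.
Lower tension means lower frequency; the adjustment lowers the bass string's frequency.
The beat rate rose, so the adjustment moved the bass string further from 728.2 Hz — it was already below the reference.

721.4 Hz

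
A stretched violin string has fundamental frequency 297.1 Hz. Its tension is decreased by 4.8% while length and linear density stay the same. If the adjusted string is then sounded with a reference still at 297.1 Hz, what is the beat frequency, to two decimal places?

7.22 Hz

For a string, f ∝ √T, so the new frequency is 297.1·√0.952 = 289.8819 Hz.
f_beat = |289.8819 − 297.1| = 7.22 Hz.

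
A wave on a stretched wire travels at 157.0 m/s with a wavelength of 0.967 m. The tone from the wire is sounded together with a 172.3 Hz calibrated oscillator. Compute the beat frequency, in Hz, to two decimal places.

Source frequency f = v/λ = 157.0/0.967 = 162.3578 Hz.
f_beat = |162.3578 − 172.3| = 9.94 Hz.

9.94 Hz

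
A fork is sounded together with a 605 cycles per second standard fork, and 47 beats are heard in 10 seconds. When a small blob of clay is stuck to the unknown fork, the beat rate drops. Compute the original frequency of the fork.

609.7 Hz

Beat frequency = 47/10 = 4.7 Hz.
|f − 605| = 4.7, so the fork was at either 600.3 Hz or 609.7 Hz.
Adding mass to a fork lowers its frequency; the adjustment lowers the fork's frequency.
The beat rate fell, so the adjustment moved the fork toward 605 Hz — it must have started above the reference.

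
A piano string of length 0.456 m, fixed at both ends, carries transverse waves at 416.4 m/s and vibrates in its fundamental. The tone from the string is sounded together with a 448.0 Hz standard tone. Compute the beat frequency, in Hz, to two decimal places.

For a string fixed at both ends, f_n = n·v/(2L) = 1·416.4/(2·0.456) = 456.5789 Hz.
f_beat = |456.5789 − 448.0| = 8.58 Hz.

8.58 Hz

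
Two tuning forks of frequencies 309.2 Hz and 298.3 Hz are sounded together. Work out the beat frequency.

10.9 Hz

f_beat = |f₁ − f₂|.
|309.2 − 298.3| = 10.9 Hz.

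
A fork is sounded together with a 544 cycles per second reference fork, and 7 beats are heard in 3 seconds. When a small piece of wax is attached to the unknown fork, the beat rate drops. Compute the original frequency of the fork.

546.3333 Hz

Beat frequency = 7/3 = 2.3333 Hz.
|f − 544| = 2.3333, so the fork was at either 541.6667 Hz or 546.3333 Hz.
Loading a fork with wax lowers its frequency; the adjustment lowers the fork's frequency.
The beat rate fell, so the adjustment moved the fork toward 544 Hz — it must have started above the reference.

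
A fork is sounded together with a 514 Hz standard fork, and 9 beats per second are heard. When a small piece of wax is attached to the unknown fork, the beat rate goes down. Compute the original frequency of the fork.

|f − 514| = 9, so the fork was at either 505 Hz or 523 Hz.
Loading a fork with wax lowers its frequency; the adjustment lowers the fork's frequency.
The beat rate fell, so the adjustment moved the fork toward 514 Hz — it must have started above the reference.

523 Hz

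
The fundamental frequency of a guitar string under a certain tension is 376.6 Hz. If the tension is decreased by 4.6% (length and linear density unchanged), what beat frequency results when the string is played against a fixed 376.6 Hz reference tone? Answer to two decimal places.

For a string, f ∝ √T, so the new frequency is 376.6·√0.954 = 367.8362 Hz.
f_beat = |367.8362 − 376.6| = 8.76 Hz.

8.76 Hz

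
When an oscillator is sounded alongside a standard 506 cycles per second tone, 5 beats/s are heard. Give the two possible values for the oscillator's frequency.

|f − 506| = 5, so f = 506 ± 5.

501 Hz or 511 Hz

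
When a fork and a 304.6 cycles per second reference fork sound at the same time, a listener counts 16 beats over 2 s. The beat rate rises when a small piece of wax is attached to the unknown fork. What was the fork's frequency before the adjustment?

Beat frequency = 16/2 = 8 Hz.
|f − 304.6| = 8, so the fork was at either 296.6 Hz or 312.6 Hz.
Loading a fork with wax lowers its frequency; the adjustment lowers the fork's frequency.
The beat rate rose, so the adjustment moved the fork further from 304.6 Hz — it was already below the reference.

296.6 Hz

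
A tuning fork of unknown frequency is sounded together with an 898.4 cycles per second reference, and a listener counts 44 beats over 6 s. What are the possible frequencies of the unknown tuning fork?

891.0667 Hz or 905.7333 Hz

Beat frequency = 44/6 = 7.3333 Hz.
|f − 898.4| = 7.3333, so f = 898.4 ± 7.3333.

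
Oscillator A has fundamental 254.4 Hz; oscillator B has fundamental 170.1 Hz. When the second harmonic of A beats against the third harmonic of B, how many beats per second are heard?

1.5 Hz

Second harmonic of the first: 2·254.4 = 508.8 Hz.
Third harmonic of the second: 3·170.1 = 510.3 Hz.
f_beat = |508.8 − 510.3| = 1.5 Hz.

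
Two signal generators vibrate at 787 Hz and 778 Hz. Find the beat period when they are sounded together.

f_beat = |787 − 778| = 9 Hz.
Beat period T = 1 / f_beat = 1 / 9 s.

0.111 s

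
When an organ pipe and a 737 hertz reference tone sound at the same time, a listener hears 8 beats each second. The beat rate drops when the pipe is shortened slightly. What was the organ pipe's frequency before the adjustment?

729 Hz

|f − 737| = 8, so the organ pipe was at either 729 Hz or 745 Hz.
A shorter pipe has a higher fundamental; the adjustment raises the organ pipe's frequency.
The beat rate fell, so the adjustment moved the organ pipe toward 737 Hz — it must have started below the reference.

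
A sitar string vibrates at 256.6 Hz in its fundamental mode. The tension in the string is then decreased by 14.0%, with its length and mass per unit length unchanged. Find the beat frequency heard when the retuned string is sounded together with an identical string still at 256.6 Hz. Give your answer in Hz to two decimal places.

18.64 Hz

For a string, f ∝ √T, so the new frequency is 256.6·√0.860 = 237.9611 Hz.
f_beat = |237.9611 − 256.6| = 18.64 Hz.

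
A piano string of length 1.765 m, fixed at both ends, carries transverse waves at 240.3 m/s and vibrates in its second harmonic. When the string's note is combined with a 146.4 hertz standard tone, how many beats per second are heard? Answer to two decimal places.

10.25 Hz

For a string fixed at both ends, f_n = n·v/(2L) = 2·240.3/(2·1.765) = 136.1473 Hz.
f_beat = |136.1473 − 146.4| = 10.25 Hz.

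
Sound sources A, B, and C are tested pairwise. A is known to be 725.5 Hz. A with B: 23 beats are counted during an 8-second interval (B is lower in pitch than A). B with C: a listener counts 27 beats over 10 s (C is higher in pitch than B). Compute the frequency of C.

725.325 Hz

A–B: Beat frequency = 23/8 = 2.875 Hz.
B is below A, so f_B = 725.5 − 2.875 = 722.625 Hz.
B–C: Beat frequency = 27/10 = 2.7 Hz.
C is above B, so f_C = 722.625 + 2.7 = 725.325 Hz.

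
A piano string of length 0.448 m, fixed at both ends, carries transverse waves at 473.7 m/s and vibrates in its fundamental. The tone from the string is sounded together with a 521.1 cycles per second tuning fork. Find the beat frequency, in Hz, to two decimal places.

For a string fixed at both ends, f_n = n·v/(2L) = 1·473.7/(2·0.448) = 528.6830 Hz.
f_beat = |528.6830 − 521.1| = 7.58 Hz.

7.58 Hz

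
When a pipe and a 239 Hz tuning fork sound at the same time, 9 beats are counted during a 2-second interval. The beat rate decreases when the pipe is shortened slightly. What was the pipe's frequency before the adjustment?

234.5 Hz

Beat frequency = 9/2 = 4.5 Hz.
|f − 239| = 4.5, so the pipe was at either 234.5 Hz or 243.5 Hz.
A shorter pipe has a higher fundamental; the adjustment raises the pipe's frequency.
The beat rate fell, so the adjustment moved the pipe toward 239 Hz — it must have started below the reference.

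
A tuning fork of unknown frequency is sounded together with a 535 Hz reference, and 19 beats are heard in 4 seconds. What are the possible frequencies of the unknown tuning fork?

530.25 Hz or 539.75 Hz

Beat frequency = 19/4 = 4.75 Hz.
|f − 535| = 4.75, so f = 535 ± 4.75.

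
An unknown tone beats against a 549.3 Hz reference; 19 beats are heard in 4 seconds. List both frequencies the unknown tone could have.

544.55 Hz or 554.05 Hz

Beat frequency = 19/4 = 4.75 Hz.
|f − 549.3| = 4.75, so f = 549.3 ± 4.75.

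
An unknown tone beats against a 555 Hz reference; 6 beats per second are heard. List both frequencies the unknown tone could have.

549 Hz or 561 Hz

|f − 555| = 6, so f = 555 ± 6.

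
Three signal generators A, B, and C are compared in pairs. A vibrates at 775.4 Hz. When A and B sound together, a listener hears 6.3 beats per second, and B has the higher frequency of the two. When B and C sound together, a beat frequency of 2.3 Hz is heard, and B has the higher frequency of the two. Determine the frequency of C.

B is above A, so f_B = 775.4 + 6.3 = 781.7 Hz.
C is below B, so f_C = 781.7 − 2.3 = 779.4 Hz.

779.4 Hz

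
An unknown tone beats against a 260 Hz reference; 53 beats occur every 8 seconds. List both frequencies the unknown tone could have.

253.375 Hz or 266.625 Hz

Beat frequency = 53/8 = 6.625 Hz.
|f − 260| = 6.625, so f = 260 ± 6.625.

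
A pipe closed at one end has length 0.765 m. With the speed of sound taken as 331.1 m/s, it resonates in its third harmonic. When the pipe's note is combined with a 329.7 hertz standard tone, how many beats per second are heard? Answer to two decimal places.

5.09 Hz

Closed pipe (odd harmonics): f_n = n·v/(4L) = 3·331.1/(4·0.765) = 324.6078 Hz.
f_beat = |324.6078 − 329.7| = 5.09 Hz.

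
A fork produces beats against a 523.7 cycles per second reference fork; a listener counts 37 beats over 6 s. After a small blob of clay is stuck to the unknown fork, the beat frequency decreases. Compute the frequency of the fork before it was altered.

529.8667 Hz

Beat frequency = 37/6 = 6.1667 Hz.
|f − 523.7| = 6.1667, so the fork was at either 517.5333 Hz or 529.8667 Hz.
Adding mass to a fork lowers its frequency; the adjustment lowers the fork's frequency.
The beat rate fell, so the adjustment moved the fork toward 523.7 Hz — it must have started above the reference.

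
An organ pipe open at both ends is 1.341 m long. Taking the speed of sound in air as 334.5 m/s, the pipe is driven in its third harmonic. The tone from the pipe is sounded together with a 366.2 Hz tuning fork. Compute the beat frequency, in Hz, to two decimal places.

7.96 Hz

Open pipe: f_n = n·v/(2L) = 3·334.5/(2·1.341) = 374.1611 Hz.
f_beat = |374.1611 − 366.2| = 7.96 Hz.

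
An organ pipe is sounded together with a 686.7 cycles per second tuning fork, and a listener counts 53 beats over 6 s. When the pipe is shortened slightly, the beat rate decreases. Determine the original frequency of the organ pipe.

Beat frequency = 53/6 = 8.8333 Hz.
|f − 686.7| = 8.8333, so the organ pipe was at either 677.8667 Hz or 695.5333 Hz.
A shorter pipe has a higher fundamental; the adjustment raises the organ pipe's frequency.
The beat rate fell, so the adjustment moved the organ pipe toward 686.7 Hz — it must have started below the reference.

677.8667 Hz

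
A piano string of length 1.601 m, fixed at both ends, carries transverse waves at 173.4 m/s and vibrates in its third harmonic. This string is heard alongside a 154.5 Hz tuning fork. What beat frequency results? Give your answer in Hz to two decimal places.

For a string fixed at both ends, f_n = n·v/(2L) = 3·173.4/(2·1.601) = 162.4610 Hz.
f_beat = |162.4610 − 154.5| = 7.96 Hz.

7.96 Hz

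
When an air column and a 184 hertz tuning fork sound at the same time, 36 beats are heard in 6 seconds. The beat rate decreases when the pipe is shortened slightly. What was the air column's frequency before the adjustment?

178 Hz

Beat frequency = 36/6 = 6 Hz.
|f − 184| = 6, so the air column was at either 178 Hz or 190 Hz.
A shorter pipe has a higher fundamental; the adjustment raises the air column's frequency.
The beat rate fell, so the adjustment moved the air column toward 184 Hz — it must have started below the reference.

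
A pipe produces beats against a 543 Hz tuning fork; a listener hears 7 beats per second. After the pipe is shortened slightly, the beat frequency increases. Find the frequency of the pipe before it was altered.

550 Hz

|f − 543| = 7, so the pipe was at either 536 Hz or 550 Hz.
A shorter pipe has a higher fundamental; the adjustment raises the pipe's frequency.
The beat rate rose, so the adjustment moved the pipe further from 543 Hz — it was already above the reference.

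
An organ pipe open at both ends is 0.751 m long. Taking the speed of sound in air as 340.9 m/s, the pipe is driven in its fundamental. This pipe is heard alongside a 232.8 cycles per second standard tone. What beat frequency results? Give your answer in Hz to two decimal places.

5.84 Hz

Open pipe: f_n = n·v/(2L) = 1·340.9/(2·0.751) = 226.9640 Hz.
f_beat = |226.9640 − 232.8| = 5.84 Hz.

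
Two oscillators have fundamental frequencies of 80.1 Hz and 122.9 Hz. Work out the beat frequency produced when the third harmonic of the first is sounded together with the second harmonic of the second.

5.5 Hz

Third harmonic of the first: 3·80.1 = 240.3 Hz.
Second harmonic of the second: 2·122.9 = 245.8 Hz.
f_beat = |240.3 − 245.8| = 5.5 Hz.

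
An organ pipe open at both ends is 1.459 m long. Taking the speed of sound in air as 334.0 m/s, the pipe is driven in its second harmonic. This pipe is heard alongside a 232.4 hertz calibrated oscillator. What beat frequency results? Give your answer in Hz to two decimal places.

Open pipe: f_n = n·v/(2L) = 2·334.0/(2·1.459) = 228.9239 Hz.
f_beat = |228.9239 − 232.4| = 3.48 Hz.

3.48 Hz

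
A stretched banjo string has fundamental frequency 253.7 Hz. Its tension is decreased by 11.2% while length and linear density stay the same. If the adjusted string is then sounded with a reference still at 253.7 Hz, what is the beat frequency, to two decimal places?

14.63 Hz

For a string, f ∝ √T, so the new frequency is 253.7·√0.888 = 239.0710 Hz.
f_beat = |239.0710 − 253.7| = 14.63 Hz.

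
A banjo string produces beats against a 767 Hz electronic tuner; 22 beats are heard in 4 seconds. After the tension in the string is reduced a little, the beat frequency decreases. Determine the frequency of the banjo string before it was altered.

Beat frequency = 22/4 = 5.5 Hz.
|f − 767| = 5.5, so the banjo string was at either 761.5 Hz or 772.5 Hz.
Lower tension means lower frequency; the adjustment lowers the banjo string's frequency.
The beat rate fell, so the adjustment moved the banjo string toward 767 Hz — it must have started above the reference.

772.5 Hz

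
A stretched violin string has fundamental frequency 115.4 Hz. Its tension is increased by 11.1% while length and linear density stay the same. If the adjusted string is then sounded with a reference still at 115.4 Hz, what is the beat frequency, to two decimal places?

6.24 Hz

For a string, f ∝ √T, so the new frequency is 115.4·√1.111 = 121.6362 Hz.
f_beat = |121.6362 − 115.4| = 6.24 Hz.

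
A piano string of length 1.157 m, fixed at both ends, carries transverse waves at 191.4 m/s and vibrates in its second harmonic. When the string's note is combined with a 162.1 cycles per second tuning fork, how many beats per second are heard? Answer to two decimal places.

3.33 Hz

For a string fixed at both ends, f_n = n·v/(2L) = 2·191.4/(2·1.157) = 165.4278 Hz.
f_beat = |165.4278 − 162.1| = 3.33 Hz.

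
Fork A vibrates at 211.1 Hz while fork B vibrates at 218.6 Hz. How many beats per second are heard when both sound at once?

7.5 Hz

Beats arise from superposition of two nearby frequencies; the beat rate is |f₁ − f₂|.
|211.1 − 218.6| = 7.5 Hz.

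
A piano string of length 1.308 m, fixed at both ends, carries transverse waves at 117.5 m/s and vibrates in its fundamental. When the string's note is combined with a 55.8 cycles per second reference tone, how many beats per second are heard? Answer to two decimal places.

10.88 Hz

For a string fixed at both ends, f_n = n·v/(2L) = 1·117.5/(2·1.308) = 44.9159 Hz.
f_beat = |44.9159 − 55.8| = 10.88 Hz.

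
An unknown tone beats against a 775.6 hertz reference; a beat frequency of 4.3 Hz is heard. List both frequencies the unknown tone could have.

|f − 775.6| = 4.3, so f = 775.6 ± 4.3.

771.3 Hz or 779.9 Hz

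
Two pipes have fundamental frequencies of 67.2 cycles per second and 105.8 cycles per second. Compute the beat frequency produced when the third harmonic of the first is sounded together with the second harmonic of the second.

10.0 Hz

Third harmonic of the first: 3·67.2 = 201.6 Hz.
Second harmonic of the second: 2·105.8 = 211.6 Hz.
f_beat = |201.6 − 211.6| = 10.0 Hz.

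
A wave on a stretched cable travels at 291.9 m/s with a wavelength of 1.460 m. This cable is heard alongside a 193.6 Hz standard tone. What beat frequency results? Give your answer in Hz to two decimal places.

Source frequency f = v/λ = 291.9/1.460 = 199.9315 Hz.
f_beat = |199.9315 − 193.6| = 6.33 Hz.

6.33 Hz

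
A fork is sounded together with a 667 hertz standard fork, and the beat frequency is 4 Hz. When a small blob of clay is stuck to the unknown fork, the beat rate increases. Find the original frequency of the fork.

663 Hz

|f − 667| = 4, so the fork was at either 663 Hz or 671 Hz.
Adding mass to a fork lowers its frequency; the adjustment lowers the fork's frequency.
The beat rate rose, so the adjustment moved the fork further from 667 Hz — it was already below the reference.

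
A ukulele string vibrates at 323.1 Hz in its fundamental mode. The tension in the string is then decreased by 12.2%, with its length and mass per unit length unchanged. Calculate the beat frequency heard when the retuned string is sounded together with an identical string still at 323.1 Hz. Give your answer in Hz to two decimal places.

For a string, f ∝ √T, so the new frequency is 323.1·√0.878 = 302.7500 Hz.
f_beat = |302.7500 − 323.1| = 20.35 Hz.

20.35 Hz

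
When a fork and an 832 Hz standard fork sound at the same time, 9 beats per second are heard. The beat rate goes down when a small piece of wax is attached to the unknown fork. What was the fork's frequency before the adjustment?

841 Hz

|f − 832| = 9, so the fork was at either 823 Hz or 841 Hz.
Loading a fork with wax lowers its frequency; the adjustment lowers the fork's frequency.
The beat rate fell, so the adjustment moved the fork toward 832 Hz — it must have started above the reference.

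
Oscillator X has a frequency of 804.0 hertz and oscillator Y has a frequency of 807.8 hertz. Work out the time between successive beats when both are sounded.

0.263 s

f_beat = |804.0 − 807.8| = 3.8 Hz.
Beat period T = 1 / f_beat = 1 / 3.8 s.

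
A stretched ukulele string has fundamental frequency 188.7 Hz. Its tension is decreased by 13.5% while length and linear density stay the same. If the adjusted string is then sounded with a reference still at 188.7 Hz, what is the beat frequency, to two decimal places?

For a string, f ∝ √T, so the new frequency is 188.7·√0.865 = 175.5011 Hz.
f_beat = |175.5011 − 188.7| = 13.20 Hz.

13.20 Hz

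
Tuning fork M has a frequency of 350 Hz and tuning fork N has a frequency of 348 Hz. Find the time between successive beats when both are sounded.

f_beat = |350 − 348| = 2 Hz.
Beat period T = 1 / f_beat = 1 / 2 s.

0.500 s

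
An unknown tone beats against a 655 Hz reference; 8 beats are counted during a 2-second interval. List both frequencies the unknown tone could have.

Beat frequency = 8/2 = 4 Hz.
|f − 655| = 4, so f = 655 ± 4.

651 Hz or 659 Hz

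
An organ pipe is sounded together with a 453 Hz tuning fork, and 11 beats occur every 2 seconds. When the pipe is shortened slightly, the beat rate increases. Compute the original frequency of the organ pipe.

458.5 Hz

Beat frequency = 11/2 = 5.5 Hz.
|f − 453| = 5.5, so the organ pipe was at either 447.5 Hz or 458.5 Hz.
A shorter pipe has a higher fundamental; the adjustment raises the organ pipe's frequency.
The beat rate rose, so the adjustment moved the organ pipe further from 453 Hz — it was already above the reference.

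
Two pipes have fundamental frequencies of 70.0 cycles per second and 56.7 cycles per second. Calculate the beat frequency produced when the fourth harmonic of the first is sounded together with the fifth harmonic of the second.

Fourth harmonic of the first: 4·70.0 = 280.0 Hz.
Fifth harmonic of the second: 5·56.7 = 283.5 Hz.
f_beat = |280.0 − 283.5| = 3.5 Hz.

3.5 Hz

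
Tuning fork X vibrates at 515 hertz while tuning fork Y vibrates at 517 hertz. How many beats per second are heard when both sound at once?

2 Hz

Beats arise from superposition of two nearby frequencies; the beat rate is |f₁ − f₂|.
|515 − 517| = 2 Hz.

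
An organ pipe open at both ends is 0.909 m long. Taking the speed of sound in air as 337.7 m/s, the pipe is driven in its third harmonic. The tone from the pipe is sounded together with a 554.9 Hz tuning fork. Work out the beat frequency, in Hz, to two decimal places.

2.36 Hz

Open pipe: f_n = n·v/(2L) = 3·337.7/(2·0.909) = 557.2607 Hz.
f_beat = |557.2607 − 554.9| = 2.36 Hz.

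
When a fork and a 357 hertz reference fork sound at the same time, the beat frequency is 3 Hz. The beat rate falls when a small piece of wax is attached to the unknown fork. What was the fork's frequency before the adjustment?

360 Hz

|f − 357| = 3, so the fork was at either 354 Hz or 360 Hz.
Loading a fork with wax lowers its frequency; the adjustment lowers the fork's frequency.
The beat rate fell, so the adjustment moved the fork toward 357 Hz — it must have started above the reference.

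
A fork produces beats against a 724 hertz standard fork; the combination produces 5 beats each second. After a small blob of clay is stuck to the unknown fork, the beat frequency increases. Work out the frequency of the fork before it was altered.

719 Hz

|f − 724| = 5, so the fork was at either 719 Hz or 729 Hz.
Adding mass to a fork lowers its frequency; the adjustment lowers the fork's frequency.
The beat rate rose, so the adjustment moved the fork further from 724 Hz — it was already below the reference.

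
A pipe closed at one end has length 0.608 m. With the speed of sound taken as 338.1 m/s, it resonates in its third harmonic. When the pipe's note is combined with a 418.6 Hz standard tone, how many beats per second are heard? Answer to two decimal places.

Closed pipe (odd harmonics): f_n = n·v/(4L) = 3·338.1/(4·0.608) = 417.0641 Hz.
f_beat = |417.0641 − 418.6| = 1.54 Hz.

1.54 Hz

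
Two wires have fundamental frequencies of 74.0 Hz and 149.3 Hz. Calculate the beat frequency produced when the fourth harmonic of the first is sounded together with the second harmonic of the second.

Fourth harmonic of the first: 4·74.0 = 296.0 Hz.
Second harmonic of the second: 2·149.3 = 298.6 Hz.
f_beat = |296.0 − 298.6| = 2.6 Hz.

2.6 Hz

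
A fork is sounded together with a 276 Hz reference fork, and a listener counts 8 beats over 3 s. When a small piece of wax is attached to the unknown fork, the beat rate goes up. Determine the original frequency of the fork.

Beat frequency = 8/3 = 2.6667 Hz.
|f − 276| = 2.6667, so the fork was at either 273.3333 Hz or 278.6667 Hz.
Loading a fork with wax lowers its frequency; the adjustment lowers the fork's frequency.
The beat rate rose, so the adjustment moved the fork further from 276 Hz — it was already below the reference.

273.3333 Hz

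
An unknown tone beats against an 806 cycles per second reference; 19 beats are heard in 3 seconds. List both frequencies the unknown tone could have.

799.6667 Hz or 812.3333 Hz

Beat frequency = 19/3 = 6.3333 Hz.
|f − 806| = 6.3333, so f = 806 ± 6.3333.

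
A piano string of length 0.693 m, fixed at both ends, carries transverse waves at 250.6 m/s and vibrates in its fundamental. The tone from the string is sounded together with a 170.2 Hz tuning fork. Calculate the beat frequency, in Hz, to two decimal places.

For a string fixed at both ends, f_n = n·v/(2L) = 1·250.6/(2·0.693) = 180.8081 Hz.
f_beat = |180.8081 − 170.2| = 10.61 Hz.

10.61 Hz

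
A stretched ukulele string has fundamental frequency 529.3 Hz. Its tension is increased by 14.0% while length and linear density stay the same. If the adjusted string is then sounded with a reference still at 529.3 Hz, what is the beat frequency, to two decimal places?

For a string, f ∝ √T, so the new frequency is 529.3·√1.140 = 565.1378 Hz.
f_beat = |565.1378 − 529.3| = 35.84 Hz.

35.84 Hz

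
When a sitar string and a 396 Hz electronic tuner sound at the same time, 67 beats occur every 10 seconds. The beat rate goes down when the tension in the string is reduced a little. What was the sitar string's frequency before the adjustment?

Beat frequency = 67/10 = 6.7 Hz.
|f − 396| = 6.7, so the sitar string was at either 389.3 Hz or 402.7 Hz.
Lower tension means lower frequency; the adjustment lowers the sitar string's frequency.
The beat rate fell, so the adjustment moved the sitar string toward 396 Hz — it must have started above the reference.

402.7 Hz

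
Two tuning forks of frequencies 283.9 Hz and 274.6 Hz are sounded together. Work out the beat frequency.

9.3 Hz

f_beat = |f₁ − f₂|.
|283.9 − 274.6| = 9.3 Hz.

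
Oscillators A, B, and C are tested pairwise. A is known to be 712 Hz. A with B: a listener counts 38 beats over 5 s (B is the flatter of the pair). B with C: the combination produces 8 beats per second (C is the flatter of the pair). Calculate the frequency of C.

A–B: Beat frequency = 38/5 = 7.6 Hz.
B is below A, so f_B = 712 − 7.6 = 704.4 Hz.
C is below B, so f_C = 704.4 − 8 = 696.4 Hz.

696.4 Hz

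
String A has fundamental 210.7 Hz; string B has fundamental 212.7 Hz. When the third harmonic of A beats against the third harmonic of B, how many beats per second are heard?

6.0 Hz

Third harmonic of the first: 3·210.7 = 632.1 Hz.
Third harmonic of the second: 3·212.7 = 638.1 Hz.
f_beat = |632.1 − 638.1| = 6.0 Hz.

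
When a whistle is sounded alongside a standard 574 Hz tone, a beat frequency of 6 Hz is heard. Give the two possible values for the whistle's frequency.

|f − 574| = 6, so f = 574 ± 6.

568 Hz or 580 Hz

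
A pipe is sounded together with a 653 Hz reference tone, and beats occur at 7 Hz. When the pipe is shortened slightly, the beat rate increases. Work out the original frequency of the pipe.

660 Hz

|f − 653| = 7, so the pipe was at either 646 Hz or 660 Hz.
A shorter pipe has a higher fundamental; the adjustment raises the pipe's frequency.
The beat rate rose, so the adjustment moved the pipe further from 653 Hz — it was already above the reference.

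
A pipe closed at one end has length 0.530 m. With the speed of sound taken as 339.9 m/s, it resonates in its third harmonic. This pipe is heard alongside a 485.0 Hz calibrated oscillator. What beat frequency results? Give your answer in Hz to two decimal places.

4.01 Hz

Closed pipe (odd harmonics): f_n = n·v/(4L) = 3·339.9/(4·0.530) = 480.9906 Hz.
f_beat = |480.9906 − 485.0| = 4.01 Hz.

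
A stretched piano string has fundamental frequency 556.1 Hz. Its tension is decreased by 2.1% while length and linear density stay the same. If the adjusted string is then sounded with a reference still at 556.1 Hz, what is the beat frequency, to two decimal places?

For a string, f ∝ √T, so the new frequency is 556.1·√0.979 = 550.2300 Hz.
f_beat = |550.2300 − 556.1| = 5.87 Hz.

5.87 Hz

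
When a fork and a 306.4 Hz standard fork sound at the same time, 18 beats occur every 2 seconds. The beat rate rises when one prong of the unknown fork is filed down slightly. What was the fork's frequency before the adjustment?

315.4 Hz

Beat frequency = 18/2 = 9 Hz.
|f − 306.4| = 9, so the fork was at either 297.4 Hz or 315.4 Hz.
Filing a prong removes mass and raises the fork's frequency; the adjustment raises the fork's frequency.
The beat rate rose, so the adjustment moved the fork further from 306.4 Hz — it was already above the reference.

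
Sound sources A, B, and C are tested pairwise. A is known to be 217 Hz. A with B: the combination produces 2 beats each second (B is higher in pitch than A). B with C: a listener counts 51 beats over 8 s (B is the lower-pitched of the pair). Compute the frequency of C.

B is above A, so f_B = 217 + 2 = 219 Hz.
B–C: Beat frequency = 51/8 = 6.375 Hz.
C is above B, so f_C = 219 + 6.375 = 225.375 Hz.

225.375 Hz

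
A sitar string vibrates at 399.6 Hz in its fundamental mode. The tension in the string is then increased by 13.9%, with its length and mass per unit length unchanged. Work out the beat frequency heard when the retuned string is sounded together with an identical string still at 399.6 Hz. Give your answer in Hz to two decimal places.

For a string, f ∝ √T, so the new frequency is 399.6·√1.139 = 426.4689 Hz.
f_beat = |426.4689 − 399.6| = 26.87 Hz.

26.87 Hz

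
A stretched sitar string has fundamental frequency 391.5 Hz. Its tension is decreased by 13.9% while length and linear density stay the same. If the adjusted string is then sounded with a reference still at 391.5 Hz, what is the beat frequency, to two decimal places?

For a string, f ∝ √T, so the new frequency is 391.5·√0.861 = 363.2732 Hz.
f_beat = |363.2732 − 391.5| = 28.23 Hz.

28.23 Hz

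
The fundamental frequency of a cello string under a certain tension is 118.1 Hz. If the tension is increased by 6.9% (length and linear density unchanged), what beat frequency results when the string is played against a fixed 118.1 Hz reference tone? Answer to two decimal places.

For a string, f ∝ √T, so the new frequency is 118.1·√1.069 = 122.1065 Hz.
f_beat = |122.1065 − 118.1| = 4.01 Hz.

4.01 Hz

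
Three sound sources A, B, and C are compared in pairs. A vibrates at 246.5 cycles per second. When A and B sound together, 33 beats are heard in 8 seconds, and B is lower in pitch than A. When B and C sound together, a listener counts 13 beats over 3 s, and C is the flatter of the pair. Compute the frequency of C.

A–B: Beat frequency = 33/8 = 4.125 Hz.
B is below A, so f_B = 246.5 − 4.125 = 242.375 Hz.
B–C: Beat frequency = 13/3 = 4.3333 Hz.
C is below B, so f_C = 242.375 − 4.3333 = 238.0417 Hz.

238.0417 Hz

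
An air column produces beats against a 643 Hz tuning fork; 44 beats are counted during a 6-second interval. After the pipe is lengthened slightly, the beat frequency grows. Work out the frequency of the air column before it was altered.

Beat frequency = 44/6 = 7.3333 Hz.
|f − 643| = 7.3333, so the air column was at either 635.6667 Hz or 650.3333 Hz.
A longer pipe has a lower fundamental; the adjustment lowers the air column's frequency.
The beat rate rose, so the adjustment moved the air column further from 643 Hz — it was already below the reference.

635.6667 Hz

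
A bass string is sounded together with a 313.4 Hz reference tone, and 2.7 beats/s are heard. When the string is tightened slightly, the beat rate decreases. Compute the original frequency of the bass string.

310.7 Hz

|f − 313.4| = 2.7, so the bass string was at either 310.7 Hz or 316.1 Hz.
Increasing tension raises a string's frequency; the adjustment raises the bass string's frequency.
The beat rate fell, so the adjustment moved the bass string toward 313.4 Hz — it must have started below the reference.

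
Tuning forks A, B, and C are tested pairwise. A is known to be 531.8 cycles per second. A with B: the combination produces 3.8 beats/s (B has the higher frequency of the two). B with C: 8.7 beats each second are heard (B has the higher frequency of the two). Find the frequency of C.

B is above A, so f_B = 531.8 + 3.8 = 535.6 Hz.
C is below B, so f_C = 535.6 − 8.7 = 526.9 Hz.

526.9 Hz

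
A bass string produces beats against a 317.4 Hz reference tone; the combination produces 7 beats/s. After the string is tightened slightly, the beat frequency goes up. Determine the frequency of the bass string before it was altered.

|f − 317.4| = 7, so the bass string was at either 310.4 Hz or 324.4 Hz.
Increasing tension raises a string's frequency; the adjustment raises the bass string's frequency.
The beat rate rose, so the adjustment moved the bass string further from 317.4 Hz — it was already above the reference.

324.4 Hz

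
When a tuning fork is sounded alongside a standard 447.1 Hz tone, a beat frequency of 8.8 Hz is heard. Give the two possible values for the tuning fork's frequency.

438.3 Hz or 455.9 Hz

|f − 447.1| = 8.8, so f = 447.1 ± 8.8.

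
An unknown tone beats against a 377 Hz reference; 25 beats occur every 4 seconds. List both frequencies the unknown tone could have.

370.75 Hz or 383.25 Hz

Beat frequency = 25/4 = 6.25 Hz.
|f − 377| = 6.25, so f = 377 ± 6.25.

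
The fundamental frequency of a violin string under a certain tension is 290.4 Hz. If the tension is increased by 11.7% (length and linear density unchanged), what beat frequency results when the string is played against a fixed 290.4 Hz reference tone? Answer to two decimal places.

For a string, f ∝ √T, so the new frequency is 290.4·√1.117 = 306.9186 Hz.
f_beat = |306.9186 − 290.4| = 16.52 Hz.

16.52 Hz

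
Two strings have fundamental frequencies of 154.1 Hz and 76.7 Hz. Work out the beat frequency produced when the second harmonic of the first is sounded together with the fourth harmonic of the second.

Second harmonic of the first: 2·154.1 = 308.2 Hz.
Fourth harmonic of the second: 4·76.7 = 306.8 Hz.
f_beat = |308.2 − 306.8| = 1.4 Hz.

1.4 Hz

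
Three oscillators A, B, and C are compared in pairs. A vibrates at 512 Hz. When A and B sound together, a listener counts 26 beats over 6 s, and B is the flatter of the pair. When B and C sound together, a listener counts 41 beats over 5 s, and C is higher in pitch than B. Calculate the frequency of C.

A–B: Beat frequency = 26/6 = 4.3333 Hz.
B is below A, so f_B = 512 − 4.3333 = 507.6667 Hz.
B–C: Beat frequency = 41/5 = 8.2 Hz.
C is above B, so f_C = 507.6667 + 8.2 = 515.8667 Hz.

515.8667 Hz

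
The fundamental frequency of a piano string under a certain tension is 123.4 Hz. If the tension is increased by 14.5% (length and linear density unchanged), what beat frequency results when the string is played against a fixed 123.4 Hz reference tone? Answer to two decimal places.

For a string, f ∝ √T, so the new frequency is 123.4·√1.145 = 132.0438 Hz.
f_beat = |132.0438 − 123.4| = 8.64 Hz.

8.64 Hz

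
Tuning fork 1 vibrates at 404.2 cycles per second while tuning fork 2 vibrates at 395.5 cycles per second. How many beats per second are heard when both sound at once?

f_beat = |f₁ − f₂|.
|404.2 − 395.5| = 8.7 Hz.

8.7 Hz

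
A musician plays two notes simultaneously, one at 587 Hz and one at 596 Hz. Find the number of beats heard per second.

f_beat = |f₁ − f₂|.
|587 − 596| = 9 Hz.

9 Hz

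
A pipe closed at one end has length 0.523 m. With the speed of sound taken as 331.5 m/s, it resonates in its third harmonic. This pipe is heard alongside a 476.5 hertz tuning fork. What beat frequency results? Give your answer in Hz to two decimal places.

Closed pipe (odd harmonics): f_n = n·v/(4L) = 3·331.5/(4·0.523) = 475.3824 Hz.
f_beat = |475.3824 − 476.5| = 1.12 Hz.

1.12 Hz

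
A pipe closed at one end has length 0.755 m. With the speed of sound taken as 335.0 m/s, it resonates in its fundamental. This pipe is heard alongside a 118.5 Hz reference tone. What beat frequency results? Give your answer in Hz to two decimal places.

Closed pipe (odd harmonics): f_n = n·v/(4L) = 1·335.0/(4·0.755) = 110.9272 Hz.
f_beat = |110.9272 − 118.5| = 7.57 Hz.

7.57 Hz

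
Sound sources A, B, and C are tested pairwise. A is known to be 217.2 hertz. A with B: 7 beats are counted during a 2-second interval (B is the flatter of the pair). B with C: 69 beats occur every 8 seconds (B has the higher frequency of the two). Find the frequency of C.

205.075 Hz

A–B: Beat frequency = 7/2 = 3.5 Hz.
B is below A, so f_B = 217.2 − 3.5 = 213.7 Hz.
B–C: Beat frequency = 69/8 = 8.625 Hz.
C is below B, so f_C = 213.7 − 8.625 = 205.075 Hz.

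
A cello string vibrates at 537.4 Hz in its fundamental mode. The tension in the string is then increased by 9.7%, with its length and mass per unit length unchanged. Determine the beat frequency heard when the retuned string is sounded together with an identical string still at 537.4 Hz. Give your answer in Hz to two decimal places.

For a string, f ∝ √T, so the new frequency is 537.4·√1.097 = 562.8608 Hz.
f_beat = |562.8608 − 537.4| = 25.46 Hz.

25.46 Hz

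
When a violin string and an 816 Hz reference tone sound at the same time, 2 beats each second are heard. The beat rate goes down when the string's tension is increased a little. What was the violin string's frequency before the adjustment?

|f − 816| = 2, so the violin string was at either 814 Hz or 818 Hz.
Higher tension means higher frequency; the adjustment raises the violin string's frequency.
The beat rate fell, so the adjustment moved the violin string toward 816 Hz — it must have started below the reference.

814 Hz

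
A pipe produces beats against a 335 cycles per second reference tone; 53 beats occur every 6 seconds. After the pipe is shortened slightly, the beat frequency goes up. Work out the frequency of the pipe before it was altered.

Beat frequency = 53/6 = 8.8333 Hz.
|f − 335| = 8.8333, so the pipe was at either 326.1667 Hz or 343.8333 Hz.
A shorter pipe has a higher fundamental; the adjustment raises the pipe's frequency.
The beat rate rose, so the adjustment moved the pipe further from 335 Hz — it was already above the reference.

343.8333 Hz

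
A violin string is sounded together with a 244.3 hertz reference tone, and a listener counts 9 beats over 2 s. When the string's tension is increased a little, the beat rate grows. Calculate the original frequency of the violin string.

Beat frequency = 9/2 = 4.5 Hz.
|f − 244.3| = 4.5, so the violin string was at either 239.8 Hz or 248.8 Hz.
Higher tension means higher frequency; the adjustment raises the violin string's frequency.
The beat rate rose, so the adjustment moved the violin string further from 244.3 Hz — it was already above the reference.

248.8 Hz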